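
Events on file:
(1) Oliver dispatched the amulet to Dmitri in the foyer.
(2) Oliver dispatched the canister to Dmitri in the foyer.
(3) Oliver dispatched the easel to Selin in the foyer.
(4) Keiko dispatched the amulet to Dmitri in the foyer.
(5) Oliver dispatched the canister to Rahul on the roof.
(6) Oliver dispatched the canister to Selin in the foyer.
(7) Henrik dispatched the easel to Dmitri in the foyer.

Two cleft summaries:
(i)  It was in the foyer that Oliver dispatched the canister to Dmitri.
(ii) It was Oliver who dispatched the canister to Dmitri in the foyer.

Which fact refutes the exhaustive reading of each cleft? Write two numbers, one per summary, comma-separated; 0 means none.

0, 0

Summary (i) focuses "in the foyer" (the setting); background agent = Oliver, thing = the canister, recipient = Dmitri. No fact matches that background with a different setting, so 0.
Summary (ii) focuses "Oliver" (the agent); background thing = the canister, recipient = Dmitri, setting = in the foyer. No fact matches that background with a different agent, so 0.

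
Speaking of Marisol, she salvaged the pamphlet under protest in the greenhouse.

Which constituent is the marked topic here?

Marisol

The construction explicitly marks "Marisol" as what the sentence is about — the topic.
The remainder of the clause is the comment (what is said about the topic).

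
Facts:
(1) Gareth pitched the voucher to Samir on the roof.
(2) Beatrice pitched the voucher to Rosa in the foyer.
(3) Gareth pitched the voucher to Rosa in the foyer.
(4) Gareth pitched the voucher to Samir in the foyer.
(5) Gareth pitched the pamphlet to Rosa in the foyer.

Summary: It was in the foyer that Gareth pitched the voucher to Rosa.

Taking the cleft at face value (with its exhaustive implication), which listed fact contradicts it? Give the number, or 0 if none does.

The cleft puts "in the foyer" in focus and presupposes the open proposition with Gareth as agent and the voucher as thing and Rosa as recipient.
Exhaustivity: in the foyer is the only setting satisfying that background.
Every other fact differs from the presupposition on some backgrounded slot, so none challenges the exhaustivity.

0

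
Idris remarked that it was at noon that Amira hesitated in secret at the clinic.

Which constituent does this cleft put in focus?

at noon

In an it-cleft "It was X that/who ...", the clefted constituent X is the focus; the that/who-clause expresses the presupposed open proposition.
Here the focus is "at noon". The backgrounded (presupposed) material includes "Amira", "at the clinic" and "in secret".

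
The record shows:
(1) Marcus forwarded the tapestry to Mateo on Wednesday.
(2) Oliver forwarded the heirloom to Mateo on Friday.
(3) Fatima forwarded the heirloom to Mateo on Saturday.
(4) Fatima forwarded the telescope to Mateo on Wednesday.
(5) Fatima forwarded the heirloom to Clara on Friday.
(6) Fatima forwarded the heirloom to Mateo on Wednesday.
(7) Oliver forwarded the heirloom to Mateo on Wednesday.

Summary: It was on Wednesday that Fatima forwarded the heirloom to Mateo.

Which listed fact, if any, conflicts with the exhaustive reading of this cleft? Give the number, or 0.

The cleft puts "on Wednesday" in focus and presupposes the open proposition with agent = Fatima, thing = the heirloom, recipient = Mateo.
Exhaustivity: on Wednesday is the only setting satisfying that background.
Fact (3) shares the background but with setting = on Saturday; exhaustivity is violated.

3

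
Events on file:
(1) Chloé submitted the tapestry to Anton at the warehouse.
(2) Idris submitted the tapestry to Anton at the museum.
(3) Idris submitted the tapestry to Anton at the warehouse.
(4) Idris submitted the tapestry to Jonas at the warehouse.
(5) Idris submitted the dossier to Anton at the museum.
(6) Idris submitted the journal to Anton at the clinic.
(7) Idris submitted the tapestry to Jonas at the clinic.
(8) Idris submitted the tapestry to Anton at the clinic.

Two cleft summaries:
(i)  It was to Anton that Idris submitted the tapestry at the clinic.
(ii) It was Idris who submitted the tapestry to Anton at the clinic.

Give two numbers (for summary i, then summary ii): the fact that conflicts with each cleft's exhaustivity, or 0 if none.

(i): focus "Anton". Looking for Idris as agent and the tapestry as thing and at the clinic as setting with some other recipient — fact (7) has Jonas there. Refuted.
(ii): focus "Idris". No fact shares the tapestry as thing and Anton as recipient and at the clinic as setting with a different agent. 0.

7, 0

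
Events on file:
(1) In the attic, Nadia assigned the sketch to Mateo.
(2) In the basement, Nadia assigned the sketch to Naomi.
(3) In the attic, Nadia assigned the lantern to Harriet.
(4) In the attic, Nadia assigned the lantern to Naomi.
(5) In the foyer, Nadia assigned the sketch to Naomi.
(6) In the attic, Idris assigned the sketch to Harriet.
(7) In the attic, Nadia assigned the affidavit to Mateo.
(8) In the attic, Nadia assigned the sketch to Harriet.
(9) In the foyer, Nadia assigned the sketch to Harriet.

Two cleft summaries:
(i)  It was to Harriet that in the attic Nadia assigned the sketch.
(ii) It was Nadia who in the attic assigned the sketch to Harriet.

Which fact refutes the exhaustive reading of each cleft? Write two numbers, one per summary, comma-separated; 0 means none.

(i): focus "Harriet". Looking for same agent, thing, setting (Nadia / the sketch / in the attic) with some other recipient — fact (1) has Mateo there. Refuted.
(ii): focus "Nadia". Looking for same thing, recipient, setting (the sketch / Harriet / in the attic) with some other agent — fact (6) has Idris there. Refuted.

1, 6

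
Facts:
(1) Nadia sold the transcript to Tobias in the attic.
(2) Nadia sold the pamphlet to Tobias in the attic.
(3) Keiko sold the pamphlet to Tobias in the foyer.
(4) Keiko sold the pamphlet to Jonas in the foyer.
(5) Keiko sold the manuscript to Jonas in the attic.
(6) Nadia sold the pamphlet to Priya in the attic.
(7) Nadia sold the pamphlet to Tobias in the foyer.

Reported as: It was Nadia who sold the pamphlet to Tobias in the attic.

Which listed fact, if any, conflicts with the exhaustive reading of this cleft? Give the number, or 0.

Focus of the cleft: "Nadia" (the agent). Presupposed background: thing = the pamphlet, recipient = Tobias, setting = in the attic.
Exhaustivity: Nadia is the only agent satisfying that background.
No listed fact matches the background with a different agent. Exhaustivity holds.

0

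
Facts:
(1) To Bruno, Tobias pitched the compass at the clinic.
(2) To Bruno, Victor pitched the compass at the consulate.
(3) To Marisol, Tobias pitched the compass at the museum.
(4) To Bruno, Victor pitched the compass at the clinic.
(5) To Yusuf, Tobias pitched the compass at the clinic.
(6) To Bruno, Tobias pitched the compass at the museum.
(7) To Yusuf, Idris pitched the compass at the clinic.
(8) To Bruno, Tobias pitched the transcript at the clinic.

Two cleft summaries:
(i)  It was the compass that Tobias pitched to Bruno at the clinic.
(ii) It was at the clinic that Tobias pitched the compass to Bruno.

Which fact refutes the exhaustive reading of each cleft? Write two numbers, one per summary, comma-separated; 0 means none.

Summary (i) focuses "the compass" (the thing); background same agent, recipient, setting (Tobias / Bruno / at the clinic). Fact (8) matches that background with thing = the transcript — refutes (i).
Summary (ii) focuses "at the clinic" (the setting); background same agent, thing, recipient (Tobias / the compass / Bruno). Fact (6) matches that background with setting = at the museum — refutes (ii).

8, 6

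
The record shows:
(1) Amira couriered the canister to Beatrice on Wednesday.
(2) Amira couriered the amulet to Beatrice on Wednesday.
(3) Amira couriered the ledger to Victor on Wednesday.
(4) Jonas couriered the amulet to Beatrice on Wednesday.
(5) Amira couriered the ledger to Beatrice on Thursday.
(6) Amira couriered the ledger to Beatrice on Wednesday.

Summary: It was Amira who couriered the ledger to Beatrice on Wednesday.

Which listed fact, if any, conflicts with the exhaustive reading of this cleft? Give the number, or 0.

0

Focus of the cleft: "Amira" (the agent). Presupposed background: the ledger as thing and Beatrice as recipient and on Wednesday as setting.
Exhaustivity: Amira is the only agent satisfying that background.
No listed fact matches the background with a different agent. Exhaustivity holds.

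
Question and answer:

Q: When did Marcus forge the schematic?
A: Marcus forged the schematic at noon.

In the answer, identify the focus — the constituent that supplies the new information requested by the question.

The wh-word "when" asks about the time.
In the answer, "Marcus" and "the schematic" are given — repeated from the question.
The constituent filling the time gap is "at noon"; that is the focus and would carry nuclear stress.

at noon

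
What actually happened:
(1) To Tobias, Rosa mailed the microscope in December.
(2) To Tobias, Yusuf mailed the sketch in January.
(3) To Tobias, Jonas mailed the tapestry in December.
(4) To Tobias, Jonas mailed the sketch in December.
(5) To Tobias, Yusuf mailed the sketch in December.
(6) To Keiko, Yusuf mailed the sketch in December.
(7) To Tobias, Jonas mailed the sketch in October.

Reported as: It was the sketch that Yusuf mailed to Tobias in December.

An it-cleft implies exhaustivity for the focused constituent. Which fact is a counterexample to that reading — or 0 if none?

The cleft puts "the sketch" in focus and presupposes the open proposition with same agent, recipient, setting (Yusuf / Tobias / in December).
The exhaustive reading says no other thing fits that background.
Every other fact differs from the presupposition on some backgrounded slot, so none challenges the exhaustivity.

0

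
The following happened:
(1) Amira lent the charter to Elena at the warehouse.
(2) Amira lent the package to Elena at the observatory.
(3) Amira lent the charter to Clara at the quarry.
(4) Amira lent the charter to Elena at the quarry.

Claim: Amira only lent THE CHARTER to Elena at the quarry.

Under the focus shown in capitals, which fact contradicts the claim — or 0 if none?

0

The capitals mark "the charter" as focus. So "only" rules out other things, with the rest (agent = Amira, recipient = Elena, setting = at the quarry) as background.
Every other fact changes something in the background, not just the thing. Nothing refutes the claim.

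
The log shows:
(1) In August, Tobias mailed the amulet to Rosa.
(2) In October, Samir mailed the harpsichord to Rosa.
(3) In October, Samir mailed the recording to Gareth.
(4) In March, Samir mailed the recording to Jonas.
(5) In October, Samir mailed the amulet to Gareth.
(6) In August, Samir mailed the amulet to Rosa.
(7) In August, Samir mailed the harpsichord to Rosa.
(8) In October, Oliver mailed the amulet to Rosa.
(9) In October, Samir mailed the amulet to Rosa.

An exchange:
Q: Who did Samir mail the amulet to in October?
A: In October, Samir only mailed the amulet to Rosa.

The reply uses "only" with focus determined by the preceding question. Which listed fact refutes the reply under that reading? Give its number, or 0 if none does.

Answering "Who did ... to ...?" puts focus on the recipient — here, "Rosa".
So "only" ranges over recipients; the rest (same agent, thing, setting (Samir / the amulet / in October)) is presupposed.
Fact (5) keeps same agent, thing, setting (Samir / the amulet / in October) but has recipient = Gareth; that refutes the reply.
(Fact (2) would refute a reading with focus on the thing — but that is not what the question asks.)

5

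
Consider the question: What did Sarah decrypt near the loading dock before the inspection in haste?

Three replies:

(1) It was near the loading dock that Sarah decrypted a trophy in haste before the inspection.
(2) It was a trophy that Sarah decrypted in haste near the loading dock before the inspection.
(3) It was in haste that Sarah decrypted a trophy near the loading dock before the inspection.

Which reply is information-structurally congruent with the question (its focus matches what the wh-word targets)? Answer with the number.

The question word "what" targets the direct object.
Option (1) clefts "near the loading dock" — the location, not what was asked.
Option (2) clefts "a trophy" — that matches what the question asks about.
Option (3) clefts "in haste" — the manner, not what was asked.
So the congruent reply is (2).

2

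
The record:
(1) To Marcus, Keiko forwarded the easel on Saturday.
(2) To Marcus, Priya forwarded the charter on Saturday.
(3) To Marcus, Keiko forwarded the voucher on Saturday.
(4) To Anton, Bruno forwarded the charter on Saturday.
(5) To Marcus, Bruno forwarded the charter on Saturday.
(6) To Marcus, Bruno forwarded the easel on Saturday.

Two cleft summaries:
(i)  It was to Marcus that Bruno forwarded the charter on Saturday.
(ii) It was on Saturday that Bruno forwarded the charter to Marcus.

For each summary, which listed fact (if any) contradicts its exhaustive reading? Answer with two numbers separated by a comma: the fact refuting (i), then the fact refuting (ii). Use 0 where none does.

(i): focus "Marcus". Looking for Bruno as agent and the charter as thing and on Saturday as setting with some other recipient — fact (4) has Anton there. Refuted.
(ii): focus "on Saturday". No fact shares Bruno as agent and the charter as thing and Marcus as recipient with a different setting. 0.

4, 0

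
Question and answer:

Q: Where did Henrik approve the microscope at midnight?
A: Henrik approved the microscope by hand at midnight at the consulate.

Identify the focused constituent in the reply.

at the consulate

The wh-word "where" asks about the location.
In the answer, "Henrik", "the microscope" and "at midnight" are given — repeated from the question.
"by hand" is also new, but it specifies the manner, which is not what the question asks about — so it is not the focus.
The constituent filling the location gap is "at the consulate"; that is the focus.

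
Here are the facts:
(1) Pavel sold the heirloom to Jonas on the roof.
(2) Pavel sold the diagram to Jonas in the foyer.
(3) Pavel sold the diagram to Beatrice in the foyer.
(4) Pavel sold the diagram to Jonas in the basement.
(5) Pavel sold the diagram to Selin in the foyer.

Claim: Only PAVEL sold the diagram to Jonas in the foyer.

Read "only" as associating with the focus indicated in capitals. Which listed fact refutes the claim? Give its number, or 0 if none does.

Focus (in capitals) is "Pavel" — the agent. "Only" excludes alternative agents while holding fixed same thing, recipient, setting (the diagram / Jonas / in the foyer).
No fact matches same thing, recipient, setting (the diagram / Jonas / in the foyer) with a different agent — every other fact differs on at least one backgrounded slot. So no fact refutes it.

0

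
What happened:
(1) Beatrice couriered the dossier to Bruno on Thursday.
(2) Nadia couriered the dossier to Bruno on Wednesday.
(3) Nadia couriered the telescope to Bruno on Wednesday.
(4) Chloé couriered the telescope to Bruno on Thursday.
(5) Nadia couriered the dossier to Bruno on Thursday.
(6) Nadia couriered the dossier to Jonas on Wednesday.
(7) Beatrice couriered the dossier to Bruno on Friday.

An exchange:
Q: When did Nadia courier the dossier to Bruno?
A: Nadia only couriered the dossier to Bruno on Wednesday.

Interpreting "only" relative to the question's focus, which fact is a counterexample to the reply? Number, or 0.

The question "When did ...?" targets the setting, so in the reply the focus falls on "on Wednesday".
"Only" then excludes alternative settings while the background — Nadia as agent and the dossier as thing and Bruno as recipient — is held fixed.
Fact (5) keeps Nadia as agent and the dossier as thing and Bruno as recipient but has setting = on Thursday; that refutes the reply.
(Fact (3) would refute a reading with focus on the thing — but that is not what the question asks.)

5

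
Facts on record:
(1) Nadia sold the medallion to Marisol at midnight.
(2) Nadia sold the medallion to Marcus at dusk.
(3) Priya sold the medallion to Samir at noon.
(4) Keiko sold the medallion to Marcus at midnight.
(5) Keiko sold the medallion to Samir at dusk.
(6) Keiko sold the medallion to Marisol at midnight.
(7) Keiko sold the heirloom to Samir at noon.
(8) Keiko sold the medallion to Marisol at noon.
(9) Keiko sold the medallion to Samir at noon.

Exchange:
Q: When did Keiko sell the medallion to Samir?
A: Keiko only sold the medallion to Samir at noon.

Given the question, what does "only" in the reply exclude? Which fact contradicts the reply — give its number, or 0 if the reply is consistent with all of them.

5

Answering "When did ...?" puts focus on the setting — here, "at noon".
So "only" ranges over settings; the rest (Keiko as agent and the medallion as thing and Samir as recipient) is presupposed.
Fact (5) shares the background with a different setting (at dusk) — counterexample.
(Fact (8) would refute a reading with focus on the recipient — but that is not what the question asks.)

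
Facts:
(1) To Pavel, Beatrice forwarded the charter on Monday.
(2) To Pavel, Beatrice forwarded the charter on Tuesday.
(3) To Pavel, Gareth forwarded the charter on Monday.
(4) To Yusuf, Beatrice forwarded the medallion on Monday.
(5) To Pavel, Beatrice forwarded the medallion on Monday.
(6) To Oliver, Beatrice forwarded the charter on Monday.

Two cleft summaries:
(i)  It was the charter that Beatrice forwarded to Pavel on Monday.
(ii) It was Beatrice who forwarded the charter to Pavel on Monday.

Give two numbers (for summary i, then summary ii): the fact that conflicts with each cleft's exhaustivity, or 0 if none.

Summary (i) focuses "the charter" (the thing); background Beatrice as agent and Pavel as recipient and on Monday as setting. Fact (5) matches that background with thing = the medallion — refutes (i).
Summary (ii) focuses "Beatrice" (the agent); background the charter as thing and Pavel as recipient and on Monday as setting. Fact (3) matches that background with agent = Gareth — refutes (ii).

5, 3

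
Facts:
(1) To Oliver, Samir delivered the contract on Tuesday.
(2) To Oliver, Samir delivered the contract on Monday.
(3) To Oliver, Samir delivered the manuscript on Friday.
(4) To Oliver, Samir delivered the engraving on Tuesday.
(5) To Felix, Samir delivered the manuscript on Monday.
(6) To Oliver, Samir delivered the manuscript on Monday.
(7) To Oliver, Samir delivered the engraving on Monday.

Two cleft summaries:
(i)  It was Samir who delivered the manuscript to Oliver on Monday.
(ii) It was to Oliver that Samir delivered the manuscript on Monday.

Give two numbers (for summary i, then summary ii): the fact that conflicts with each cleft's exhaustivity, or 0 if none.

0, 5

Summary (i) focuses "Samir" (the agent); background the manuscript as thing and Oliver as recipient and on Monday as setting. No fact matches that background with a different agent, so 0.
Summary (ii) focuses "Oliver" (the recipient); background Samir as agent and the manuscript as thing and on Monday as setting. Fact (5) matches that background with recipient = Felix — refutes (ii).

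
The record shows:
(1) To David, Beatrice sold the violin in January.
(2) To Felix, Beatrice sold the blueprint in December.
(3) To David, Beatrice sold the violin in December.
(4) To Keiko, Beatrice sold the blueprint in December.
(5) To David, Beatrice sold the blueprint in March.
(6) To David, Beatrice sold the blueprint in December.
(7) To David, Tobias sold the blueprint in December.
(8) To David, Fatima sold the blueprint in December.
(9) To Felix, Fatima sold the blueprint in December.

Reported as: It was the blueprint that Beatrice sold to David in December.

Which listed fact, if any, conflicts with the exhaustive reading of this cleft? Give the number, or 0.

3

The cleft puts "the blueprint" in focus and presupposes the open proposition with agent = Beatrice, recipient = David, setting = in December.
The exhaustive reading says no other thing fits that background.
But fact (3) also has agent = Beatrice, recipient = David, setting = in December, with thing = the violin — so the exhaustive reading fails.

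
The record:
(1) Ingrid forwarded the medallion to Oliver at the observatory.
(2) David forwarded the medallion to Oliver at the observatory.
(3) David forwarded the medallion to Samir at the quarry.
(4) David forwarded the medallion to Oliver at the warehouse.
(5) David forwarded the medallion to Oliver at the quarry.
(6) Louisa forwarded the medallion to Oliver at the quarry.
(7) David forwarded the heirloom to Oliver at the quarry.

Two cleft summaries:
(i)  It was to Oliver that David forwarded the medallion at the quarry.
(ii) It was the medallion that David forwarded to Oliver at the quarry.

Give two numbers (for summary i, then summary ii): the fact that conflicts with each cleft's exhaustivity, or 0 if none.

(i): focus "Oliver". Looking for same agent, thing, setting (David / the medallion / at the quarry) with some other recipient — fact (3) has Samir there. Refuted.
(ii): focus "the medallion". Looking for same agent, recipient, setting (David / Oliver / at the quarry) with some other thing — fact (7) has the heirloom there. Refuted.

3, 7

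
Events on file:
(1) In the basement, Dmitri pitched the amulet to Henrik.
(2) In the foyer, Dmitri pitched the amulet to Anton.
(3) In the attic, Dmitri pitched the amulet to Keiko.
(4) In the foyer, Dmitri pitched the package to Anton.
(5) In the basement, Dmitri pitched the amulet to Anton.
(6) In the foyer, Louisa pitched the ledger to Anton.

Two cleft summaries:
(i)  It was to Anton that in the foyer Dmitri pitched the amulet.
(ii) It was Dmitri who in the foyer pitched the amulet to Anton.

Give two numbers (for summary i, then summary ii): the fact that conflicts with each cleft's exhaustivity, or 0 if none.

0, 0

(i): focus "Anton". No fact shares Dmitri as agent and the amulet as thing and in the foyer as setting with a different recipient. 0.
(ii): focus "Dmitri". No fact shares the amulet as thing and Anton as recipient and in the foyer as setting with a different agent. 0.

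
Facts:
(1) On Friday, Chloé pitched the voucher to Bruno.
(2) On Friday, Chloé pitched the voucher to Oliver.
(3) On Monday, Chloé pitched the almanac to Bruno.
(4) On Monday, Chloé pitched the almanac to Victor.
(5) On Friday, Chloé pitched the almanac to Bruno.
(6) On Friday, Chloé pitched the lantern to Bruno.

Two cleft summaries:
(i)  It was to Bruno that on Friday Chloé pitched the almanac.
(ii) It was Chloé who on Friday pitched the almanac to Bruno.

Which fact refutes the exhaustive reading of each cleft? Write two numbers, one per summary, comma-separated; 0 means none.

Summary (i) focuses "Bruno" (the recipient); background same agent, thing, setting (Chloé / the almanac / on Friday). No fact matches that background with a different recipient, so 0.
Summary (ii) focuses "Chloé" (the agent); background same thing, recipient, setting (the almanac / Bruno / on Friday). No fact matches that background with a different agent, so 0.

0, 0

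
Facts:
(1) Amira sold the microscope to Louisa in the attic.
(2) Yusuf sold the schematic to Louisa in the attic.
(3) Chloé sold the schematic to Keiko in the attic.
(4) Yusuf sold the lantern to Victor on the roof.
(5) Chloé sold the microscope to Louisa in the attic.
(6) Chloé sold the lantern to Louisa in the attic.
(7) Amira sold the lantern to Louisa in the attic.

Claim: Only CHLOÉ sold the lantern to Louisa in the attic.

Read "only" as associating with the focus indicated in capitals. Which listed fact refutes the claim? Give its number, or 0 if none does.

The capitals mark "Chloé" as focus. So "only" rules out other agents, with the rest (same thing, recipient, setting (the lantern / Louisa / in the attic)) as background.
Fact (7) shares the background but differs in agent (Amira) — a counterexample.

7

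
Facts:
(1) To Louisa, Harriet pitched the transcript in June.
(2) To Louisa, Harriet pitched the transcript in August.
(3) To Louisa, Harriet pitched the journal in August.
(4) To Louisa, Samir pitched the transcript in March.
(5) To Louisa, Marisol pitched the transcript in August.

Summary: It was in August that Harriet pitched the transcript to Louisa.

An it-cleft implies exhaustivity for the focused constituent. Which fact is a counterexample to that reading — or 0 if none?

1

The cleft puts "in August" in focus and presupposes the open proposition with Harriet as agent and the transcript as thing and Louisa as recipient.
The exhaustive reading says no other setting fits that background.
Fact (1) shares the background but with setting = in June; exhaustivity is violated.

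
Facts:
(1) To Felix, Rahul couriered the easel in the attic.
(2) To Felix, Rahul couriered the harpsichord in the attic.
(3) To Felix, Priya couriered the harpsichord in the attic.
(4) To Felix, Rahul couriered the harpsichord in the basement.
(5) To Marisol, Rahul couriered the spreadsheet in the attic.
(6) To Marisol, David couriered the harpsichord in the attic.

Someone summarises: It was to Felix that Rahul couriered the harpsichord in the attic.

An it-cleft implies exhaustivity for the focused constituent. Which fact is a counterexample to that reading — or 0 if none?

The cleft puts "Felix" in focus and presupposes the open proposition with same agent, thing, setting (Rahul / the harpsichord / in the attic).
Exhaustivity: Felix is the only recipient satisfying that background.
No listed fact matches the background with a different recipient. Exhaustivity holds.

0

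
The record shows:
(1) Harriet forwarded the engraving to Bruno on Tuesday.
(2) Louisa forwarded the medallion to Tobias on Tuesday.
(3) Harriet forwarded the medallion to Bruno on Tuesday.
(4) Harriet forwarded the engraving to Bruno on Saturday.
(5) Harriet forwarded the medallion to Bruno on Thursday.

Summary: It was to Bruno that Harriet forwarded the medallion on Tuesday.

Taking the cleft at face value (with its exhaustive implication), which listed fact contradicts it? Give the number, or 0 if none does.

0

Focus of the cleft: "Bruno" (the recipient). Presupposed background: same agent, thing, setting (Harriet / the medallion / on Tuesday).
The exhaustive reading says no other recipient fits that background.
Every other fact differs from the presupposition on some backgrounded slot, so none challenges the exhaustivity.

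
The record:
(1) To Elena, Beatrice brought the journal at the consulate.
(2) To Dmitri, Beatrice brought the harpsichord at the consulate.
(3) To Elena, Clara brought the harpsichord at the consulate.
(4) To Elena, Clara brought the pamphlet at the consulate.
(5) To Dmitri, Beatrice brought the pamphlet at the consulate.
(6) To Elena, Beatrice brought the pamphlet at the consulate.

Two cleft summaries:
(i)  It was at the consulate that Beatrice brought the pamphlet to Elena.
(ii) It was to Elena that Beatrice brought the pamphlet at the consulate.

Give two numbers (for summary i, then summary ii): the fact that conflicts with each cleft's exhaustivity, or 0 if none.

0, 5

(i): focus "at the consulate". No fact shares same agent, thing, recipient (Beatrice / the pamphlet / Elena) with a different setting. 0.
(ii): focus "Elena". Looking for same agent, thing, setting (Beatrice / the pamphlet / at the consulate) with some other recipient — fact (5) has Dmitri there. Refuted.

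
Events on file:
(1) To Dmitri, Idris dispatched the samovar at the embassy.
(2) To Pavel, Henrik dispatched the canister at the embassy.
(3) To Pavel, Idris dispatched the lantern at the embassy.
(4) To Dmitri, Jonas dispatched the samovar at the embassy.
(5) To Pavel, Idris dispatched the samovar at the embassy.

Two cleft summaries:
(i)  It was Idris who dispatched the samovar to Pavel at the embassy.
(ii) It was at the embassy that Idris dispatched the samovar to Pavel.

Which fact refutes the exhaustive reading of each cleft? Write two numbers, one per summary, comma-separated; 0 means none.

Summary (i) focuses "Idris" (the agent); background thing = the samovar, recipient = Pavel, setting = at the embassy. No fact matches that background with a different agent, so 0.
Summary (ii) focuses "at the embassy" (the setting); background agent = Idris, thing = the samovar, recipient = Pavel. No fact matches that background with a different setting, so 0.

0, 0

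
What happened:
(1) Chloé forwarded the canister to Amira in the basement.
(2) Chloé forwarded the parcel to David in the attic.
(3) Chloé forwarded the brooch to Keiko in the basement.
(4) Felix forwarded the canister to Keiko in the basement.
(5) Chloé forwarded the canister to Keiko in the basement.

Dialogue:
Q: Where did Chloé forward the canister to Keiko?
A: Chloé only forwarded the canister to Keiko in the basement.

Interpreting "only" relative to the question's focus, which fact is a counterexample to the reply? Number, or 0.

0

The question "Where did ...?" targets the setting, so in the reply the focus falls on "in the basement".
"Only" then excludes alternative settings while the background — Chloé as agent and the canister as thing and Keiko as recipient — is held fixed.
No fact keeps Chloé as agent and the canister as thing and Keiko as recipient while changing the setting; every other fact differs on something backgrounded. The reply stands.
(Fact (3) would refute a reading with focus on the thing — but that is not what the question asks.)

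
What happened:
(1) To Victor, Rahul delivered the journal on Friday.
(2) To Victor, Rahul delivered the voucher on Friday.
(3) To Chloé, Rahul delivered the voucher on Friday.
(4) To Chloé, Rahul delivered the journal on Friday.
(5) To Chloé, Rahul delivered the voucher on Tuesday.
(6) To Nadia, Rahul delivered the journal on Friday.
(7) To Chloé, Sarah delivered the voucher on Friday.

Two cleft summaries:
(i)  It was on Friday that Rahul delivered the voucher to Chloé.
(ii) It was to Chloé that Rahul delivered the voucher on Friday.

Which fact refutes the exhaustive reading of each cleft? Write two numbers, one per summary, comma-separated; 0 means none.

5, 2

Summary (i) focuses "on Friday" (the setting); background agent = Rahul, thing = the voucher, recipient = Chloé. Fact (5) matches that background with setting = on Tuesday — refutes (i).
Summary (ii) focuses "Chloé" (the recipient); background agent = Rahul, thing = the voucher, setting = on Friday. Fact (2) matches that background with recipient = Victor — refutes (ii).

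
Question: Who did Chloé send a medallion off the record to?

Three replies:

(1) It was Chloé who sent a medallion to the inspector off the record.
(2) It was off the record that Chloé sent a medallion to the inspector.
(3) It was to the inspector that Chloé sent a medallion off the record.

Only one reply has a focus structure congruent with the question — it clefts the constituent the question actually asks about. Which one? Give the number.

The question word "who" targets the recipient.
Option (1) clefts "Chloé" — the subject (agent), not what was asked.
Option (2) clefts "off the record" — the manner, not what was asked.
Option (3) clefts "to the inspector" — that matches what the question asks about.
So the congruent reply is (3).

3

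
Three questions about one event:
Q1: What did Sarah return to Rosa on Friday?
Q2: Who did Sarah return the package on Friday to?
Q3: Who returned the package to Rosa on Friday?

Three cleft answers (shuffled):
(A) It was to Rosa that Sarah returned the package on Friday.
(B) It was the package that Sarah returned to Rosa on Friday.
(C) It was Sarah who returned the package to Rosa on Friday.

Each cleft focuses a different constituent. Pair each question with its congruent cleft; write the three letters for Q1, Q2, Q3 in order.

Q1 asks about the direct object; cleft (B) focuses "the package", which is the direct object — so Q1 → B.
Q2 asks about the recipient; cleft (A) focuses "to Rosa", which is the recipient — so Q2 → A.
Q3 asks about the subject (agent); cleft (C) focuses "Sarah", which is the subject (agent) — so Q3 → C.
Mapping: Q1→B, Q2→A, Q3→C.

BAC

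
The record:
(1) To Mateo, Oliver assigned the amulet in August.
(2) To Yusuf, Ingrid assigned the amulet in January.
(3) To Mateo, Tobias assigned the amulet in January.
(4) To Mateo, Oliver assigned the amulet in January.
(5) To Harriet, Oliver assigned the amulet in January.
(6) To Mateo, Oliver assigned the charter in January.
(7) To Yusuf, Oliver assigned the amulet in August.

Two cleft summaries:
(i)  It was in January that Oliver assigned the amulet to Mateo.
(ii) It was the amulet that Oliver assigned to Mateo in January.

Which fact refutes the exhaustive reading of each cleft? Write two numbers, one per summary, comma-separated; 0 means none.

(i): focus "in January". Looking for agent = Oliver, thing = the amulet, recipient = Mateo with some other setting — fact (1) has in August there. Refuted.
(ii): focus "the amulet". Looking for agent = Oliver, recipient = Mateo, setting = in January with some other thing — fact (6) has the charter there. Refuted.

1, 6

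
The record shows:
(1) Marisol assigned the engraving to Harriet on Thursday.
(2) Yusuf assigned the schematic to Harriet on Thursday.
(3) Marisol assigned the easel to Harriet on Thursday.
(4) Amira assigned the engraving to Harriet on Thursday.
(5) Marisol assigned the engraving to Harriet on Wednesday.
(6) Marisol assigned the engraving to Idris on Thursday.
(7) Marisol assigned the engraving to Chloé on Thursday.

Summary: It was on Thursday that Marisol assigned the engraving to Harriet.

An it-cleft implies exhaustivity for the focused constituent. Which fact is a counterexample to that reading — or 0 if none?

Focus of the cleft: "on Thursday" (the setting). Presupposed background: same agent, thing, recipient (Marisol / the engraving / Harriet).
The exhaustive reading says no other setting fits that background.
Fact (5) shares the background but with setting = on Wednesday; exhaustivity is violated.

5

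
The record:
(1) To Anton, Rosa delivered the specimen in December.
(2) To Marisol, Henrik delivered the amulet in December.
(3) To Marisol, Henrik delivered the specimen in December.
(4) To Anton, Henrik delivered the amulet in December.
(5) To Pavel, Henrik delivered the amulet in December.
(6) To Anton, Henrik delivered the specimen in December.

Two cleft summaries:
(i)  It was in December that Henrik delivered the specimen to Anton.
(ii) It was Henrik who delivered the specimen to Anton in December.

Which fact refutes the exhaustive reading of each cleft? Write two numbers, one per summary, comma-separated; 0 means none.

0, 1

Summary (i) focuses "in December" (the setting); background Henrik as agent and the specimen as thing and Anton as recipient. No fact matches that background with a different setting, so 0.
Summary (ii) focuses "Henrik" (the agent); background the specimen as thing and Anton as recipient and in December as setting. Fact (1) matches that background with agent = Rosa — refutes (ii).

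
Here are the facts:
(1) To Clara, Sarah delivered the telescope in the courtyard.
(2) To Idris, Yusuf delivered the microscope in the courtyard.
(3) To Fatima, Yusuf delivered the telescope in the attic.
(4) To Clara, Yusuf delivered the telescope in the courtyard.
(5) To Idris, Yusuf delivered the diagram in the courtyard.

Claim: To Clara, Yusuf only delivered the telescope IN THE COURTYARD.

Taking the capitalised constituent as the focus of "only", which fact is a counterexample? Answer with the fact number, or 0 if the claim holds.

Focus (in capitals) is "in the courtyard" — the setting. "Only" excludes alternative settings while holding fixed agent = Yusuf, thing = the telescope, recipient = Clara.
Every other fact changes something in the background, not just the setting. Nothing refutes the claim.

0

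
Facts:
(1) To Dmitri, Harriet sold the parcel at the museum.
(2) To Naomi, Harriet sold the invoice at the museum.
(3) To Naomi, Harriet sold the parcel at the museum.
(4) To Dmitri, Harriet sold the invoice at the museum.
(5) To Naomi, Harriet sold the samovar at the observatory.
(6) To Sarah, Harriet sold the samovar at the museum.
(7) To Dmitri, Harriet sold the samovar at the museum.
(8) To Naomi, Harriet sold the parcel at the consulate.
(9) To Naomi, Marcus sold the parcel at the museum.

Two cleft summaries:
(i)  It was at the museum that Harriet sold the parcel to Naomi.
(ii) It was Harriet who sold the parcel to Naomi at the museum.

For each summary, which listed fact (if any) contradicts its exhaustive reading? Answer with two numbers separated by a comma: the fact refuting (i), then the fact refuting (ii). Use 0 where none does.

8, 9

(i): focus "at the museum". Looking for Harriet as agent and the parcel as thing and Naomi as recipient with some other setting — fact (8) has at the consulate there. Refuted.
(ii): focus "Harriet". Looking for the parcel as thing and Naomi as recipient and at the museum as setting with some other agent — fact (9) has Marcus there. Refuted.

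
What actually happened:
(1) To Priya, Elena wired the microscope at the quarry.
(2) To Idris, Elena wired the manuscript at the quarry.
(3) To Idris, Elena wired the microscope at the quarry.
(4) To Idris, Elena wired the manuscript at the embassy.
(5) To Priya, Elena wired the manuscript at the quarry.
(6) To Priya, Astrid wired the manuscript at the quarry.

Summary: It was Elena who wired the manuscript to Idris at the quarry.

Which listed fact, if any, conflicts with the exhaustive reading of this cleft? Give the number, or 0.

Focus of the cleft: "Elena" (the agent). Presupposed background: same thing, recipient, setting (the manuscript / Idris / at the quarry).
The exhaustive reading says no other agent fits that background.
Every other fact differs from the presupposition on some backgrounded slot, so none challenges the exhaustivity.

0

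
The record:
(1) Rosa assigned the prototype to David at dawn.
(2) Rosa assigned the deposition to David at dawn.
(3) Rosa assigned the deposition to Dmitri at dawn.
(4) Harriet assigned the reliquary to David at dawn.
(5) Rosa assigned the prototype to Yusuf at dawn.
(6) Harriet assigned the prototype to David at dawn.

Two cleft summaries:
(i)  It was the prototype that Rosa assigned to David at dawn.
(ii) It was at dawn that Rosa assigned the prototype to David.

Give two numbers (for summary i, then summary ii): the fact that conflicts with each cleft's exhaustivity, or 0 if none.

2, 0

Summary (i) focuses "the prototype" (the thing); background agent = Rosa, recipient = David, setting = at dawn. Fact (2) matches that background with thing = the deposition — refutes (i).
Summary (ii) focuses "at dawn" (the setting); background agent = Rosa, thing = the prototype, recipient = David. No fact matches that background with a different setting, so 0.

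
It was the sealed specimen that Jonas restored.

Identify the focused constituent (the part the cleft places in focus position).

the sealed specimen

In an it-cleft "It was X that/who ...", the clefted constituent X is the focus; the that/who-clause expresses the presupposed open proposition.
Here the focus is "the sealed specimen". The backgrounded (presupposed) material includes "Jonas".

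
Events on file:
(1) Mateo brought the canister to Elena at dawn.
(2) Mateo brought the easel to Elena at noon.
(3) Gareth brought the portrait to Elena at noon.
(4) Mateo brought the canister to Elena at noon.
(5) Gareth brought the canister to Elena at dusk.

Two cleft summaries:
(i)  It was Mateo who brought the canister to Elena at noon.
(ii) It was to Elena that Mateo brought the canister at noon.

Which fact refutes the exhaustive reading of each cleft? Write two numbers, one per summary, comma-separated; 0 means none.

0, 0

(i): focus "Mateo". No fact shares the canister as thing and Elena as recipient and at noon as setting with a different agent. 0.
(ii): focus "Elena". No fact shares Mateo as agent and the canister as thing and at noon as setting with a different recipient. 0.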